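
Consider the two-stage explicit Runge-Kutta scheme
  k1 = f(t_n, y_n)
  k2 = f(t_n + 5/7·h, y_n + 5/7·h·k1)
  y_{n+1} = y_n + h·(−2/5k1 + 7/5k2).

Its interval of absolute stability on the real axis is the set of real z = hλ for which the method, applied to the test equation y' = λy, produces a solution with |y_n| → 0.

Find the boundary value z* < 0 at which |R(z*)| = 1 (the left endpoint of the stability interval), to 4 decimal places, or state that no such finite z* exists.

On y'=λy, z=hλ:
  k1=λy_n ⇒ h·k1=z·y_n;  k2=λ(1+5/7z)y_n ⇒ h·k2=z(1+5/7z)y_n
  y_{n+1}/y_n = 1 − 2/5z + 7/5z(1+5/7z) = 1 + z + z²
  ⇒ R(z) = 1 + z + z².

Find x<0 with |R(x)|<1.
x=-1.1: |R|=1.1100
R=1: x+1x²=0 ⇒ x=−1=-1.0000; min R=1−1/(4·1)=0.7500>−1
Confirm numerically:
  x=-0.930: |R|=0.93490 <1
  x=-0.915: |R|=0.92223 <1
  x=-0.410: |R|=0.75810 <1
  x=-1.384: |R|=1.53146 >1
  x=-1.022: |R|=1.02248 >1
So |R|<1 on (-1.0000, 0).

z* = -1.0000.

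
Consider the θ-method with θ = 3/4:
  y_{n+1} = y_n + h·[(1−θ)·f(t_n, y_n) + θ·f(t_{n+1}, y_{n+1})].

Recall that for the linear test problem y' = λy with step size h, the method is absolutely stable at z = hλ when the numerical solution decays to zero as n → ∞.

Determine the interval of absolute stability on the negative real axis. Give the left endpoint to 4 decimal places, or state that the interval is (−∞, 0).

interval (−∞, 0).

With y'=λy (z=hλ):
  y_{n+1} = y_n + z·[1/4·y_n + 3/4·y_{n+1}] ⇒ (1 − 3/4z)y_{n+1} = (1 + 1/4z)y_n
  Hence R(z) = (1 + 1/4z)/(1 − 3/4z).

Solve |R(x)|<1 on ℝ⁻.
x=-1.06: |R|=0.4095
x=-2: |R|=0.2000
x=-10: |R|=0.1765
x=-100: |R|=0.3158
θ=3/4≥1/2 ⇒ |1+1/4x|<|1−3/4x| ∀x<0 ⇒ stable on all of ℝ⁻.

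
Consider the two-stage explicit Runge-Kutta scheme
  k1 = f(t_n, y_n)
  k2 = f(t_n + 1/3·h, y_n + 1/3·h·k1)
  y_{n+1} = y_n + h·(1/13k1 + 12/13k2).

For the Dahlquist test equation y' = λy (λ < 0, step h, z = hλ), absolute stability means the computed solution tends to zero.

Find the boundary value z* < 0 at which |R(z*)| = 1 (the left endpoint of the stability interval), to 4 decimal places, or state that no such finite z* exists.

With y'=λy (z=hλ):
  k1=λy_n ⇒ h·k1=z·y_n;  k2=λ(1+1/3z)y_n ⇒ h·k2=z(1+1/3z)y_n
  y_{n+1}/y_n = 1 + 1/13z + 12/13z(1+1/3z) = 1 + z + 4/13z²
  Hence R(z) = 1 + z + 4/13z².

Find x<0 with |R(x)|<1.
x=-1.45: |R|=0.1969
R=1: x+4/13x²=0 ⇒ x=−13/4=-3.2500; min R=1−1/(4·4/13)=0.1875>−1
Confirm numerically:
  x=-2.896: |R|=0.68456 <1
  x=-2.707: |R|=0.54772 <1
  x=-2.424: |R|=0.38393 <1
  x=-1.672: |R|=0.18818 <1
  x=-3.809: |R|=1.65515 >1
  x=-3.496: |R|=1.26462 >1
  x=-3.280: |R|=1.03028 >1
Interval (-3.2500, 0).

z* = -3.2500.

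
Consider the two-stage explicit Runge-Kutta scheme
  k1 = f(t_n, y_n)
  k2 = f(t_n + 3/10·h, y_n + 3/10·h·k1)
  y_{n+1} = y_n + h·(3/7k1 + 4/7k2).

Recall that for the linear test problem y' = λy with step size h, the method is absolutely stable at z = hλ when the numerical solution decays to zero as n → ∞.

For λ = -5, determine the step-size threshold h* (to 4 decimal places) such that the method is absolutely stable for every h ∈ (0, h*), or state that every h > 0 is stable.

Test eqn y'=λy, z=hλ:
  k1=λy_n ⇒ h·k1=z·y_n;  k2=λ(1+3/10z)y_n ⇒ h·k2=z(1+3/10z)y_n
  y_{n+1}/y_n = 1 + 3/7z + 4/7z(1+3/10z) = 1 + z + 6/35z²
  Hence R(z) = 1 + z + 6/35z².

Boundary: |R(x)|=1, x<0.
x=-1.43: |R|=0.0794
R=1: x+6/35x²=0 ⇒ x=−35/6=-5.8333; min R=1−1/(4·6/35)=-0.4583>−1
Confirm numerically:
  x=-5.121: |R|=0.37465 <1
  x=-4.683: |R|=0.07651 <1
  x=-4.134: |R|=0.20429 <1
  x=-6.283: |R|=1.48433 >1
  x=-6.274: |R|=1.47396 >1
So |R|<1 on (-5.8333, 0).

(-5.8333,0); λ=-5 ⇒ h* = (35/6)/5 = 1.1667.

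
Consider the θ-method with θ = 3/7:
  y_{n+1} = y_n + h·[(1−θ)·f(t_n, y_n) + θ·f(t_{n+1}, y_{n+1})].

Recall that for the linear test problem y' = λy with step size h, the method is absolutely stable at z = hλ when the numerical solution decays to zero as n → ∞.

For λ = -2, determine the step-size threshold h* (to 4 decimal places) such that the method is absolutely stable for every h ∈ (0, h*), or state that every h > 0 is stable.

Test eqn y'=λy, z=hλ:
  y_{n+1} = y_n + z·[4/7·y_n + 3/7·y_{n+1}] ⇒ (1 − 3/7z)y_{n+1} = (1 + 4/7z)y_n
  R(z) = (1 + 4/7z)/(1 − 3/7z).

Find x<0 with |R(x)|<1.
x=-1.76: |R|=0.0033
R=−1: 1+4/7x = −1+3/7x ⇒ -1/7x=2 ⇒ x=2/(-1/7)=-14.0000
Confirm numerically:
  x=-11.711: |R|=0.94567 <1
  x=-9.412: |R|=0.86979 <1
  x=-6.853: |R|=0.74067 <1
  x=-5.712: |R|=0.65661 <1
  x=-14.420: |R|=1.00836 >1
  x=-14.302: |R|=1.00605 >1
  x=-14.085: |R|=1.00173 >1
Interval (-14.0000, 0).

(-14.0000,0); λ=-2 ⇒ h* = (14)/2 = 7.0000.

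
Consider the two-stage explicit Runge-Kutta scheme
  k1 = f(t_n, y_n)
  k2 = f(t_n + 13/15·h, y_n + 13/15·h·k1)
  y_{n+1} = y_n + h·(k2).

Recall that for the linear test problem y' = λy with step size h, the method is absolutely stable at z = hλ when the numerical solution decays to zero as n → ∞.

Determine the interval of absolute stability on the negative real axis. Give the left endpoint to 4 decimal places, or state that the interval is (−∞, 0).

z∈(-1.1538,0).

With y'=λy (z=hλ):
  k1=λy_n ⇒ h·k1=z·y_n;  k2=λ(1+13/15z)y_n ⇒ h·k2=z(1+13/15z)y_n
  y_{n+1}/y_n = 1 + z(1+13/15z) = 1 + z + 13/15z²
  Hence R(z) = 1 + z + 13/15z².

Need |R(x)|<1, x<0.
x=-1.37: |R|=1.2566
R=1: x+13/15x²=0 ⇒ x=−15/13=-1.1538; min R=1−1/(4·13/15)=0.7115>−1
Confirm numerically:
  x=-1.120: |R|=0.96715 <1
  x=-0.572: |R|=0.71156 <1
  x=-0.525: |R|=0.71388 <1
  x=-1.583: |R|=1.58877 >1
  x=-1.556: |R|=1.54232 >1
Interval (-1.1538, 0).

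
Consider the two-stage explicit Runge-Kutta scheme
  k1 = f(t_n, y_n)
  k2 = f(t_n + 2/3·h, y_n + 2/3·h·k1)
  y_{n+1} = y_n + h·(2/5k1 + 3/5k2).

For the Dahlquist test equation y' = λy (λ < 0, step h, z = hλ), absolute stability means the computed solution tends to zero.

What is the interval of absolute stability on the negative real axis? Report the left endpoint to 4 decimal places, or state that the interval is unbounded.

With y'=λy (z=hλ):
  k1=λy_n ⇒ h·k1=z·y_n;  k2=λ(1+2/3z)y_n ⇒ h·k2=z(1+2/3z)y_n
  y_{n+1}/y_n = 1 + 2/5z + 3/5z(1+2/3z) = 1 + z + 2/5z²
  so R(z) = 1 + z + 2/5z².

Need |R(x)|<1, x<0.
x=-0.96: |R|=0.4086
R=1: x+2/5x²=0 ⇒ x=−5/2=-2.5000; min R=1−1/(4·2/5)=0.3750>−1
Confirm numerically:
  x=-2.404: |R|=0.90769 <1
  x=-2.254: |R|=0.77821 <1
  x=-1.374: |R|=0.38115 <1
  x=-2.894: |R|=1.45609 >1
  x=-2.560: |R|=1.06144 >1
  x=-2.522: |R|=1.02219 >1
Interval (-2.5000, 0).

(-2.5000, 0).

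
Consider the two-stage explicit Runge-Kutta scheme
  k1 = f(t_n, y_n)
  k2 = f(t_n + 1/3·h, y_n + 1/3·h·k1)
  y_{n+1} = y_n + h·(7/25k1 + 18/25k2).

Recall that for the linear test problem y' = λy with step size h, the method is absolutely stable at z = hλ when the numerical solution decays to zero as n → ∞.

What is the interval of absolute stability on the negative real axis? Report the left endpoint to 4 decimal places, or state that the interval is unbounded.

On y'=λy, z=hλ:
  k1=λy_n ⇒ h·k1=z·y_n;  k2=λ(1+1/3z)y_n ⇒ h·k2=z(1+1/3z)y_n
  y_{n+1}/y_n = 1 + 7/25z + 18/25z(1+1/3z) = 1 + z + 6/25z²
  R(z) = 1 + z + 6/25z².

Solve |R(x)|<1 on ℝ⁻.
x=-0.88: |R|=0.3059
R=1: x+6/25x²=0 ⇒ x=−25/6=-4.1667; min R=1−1/(4·6/25)=-0.0417>−1
Confirm numerically:
  x=-3.637: |R|=0.53766 <1
  x=-1.962: |R|=0.03813 <1
  x=-1.837: |R|=0.02710 <1
  x=-1.836: |R|=0.02698 <1
  x=-4.437: |R|=1.28787 >1
  x=-4.238: |R|=1.07255 >1
So |R|<1 on (-4.1667, 0).

(-4.1667, 0).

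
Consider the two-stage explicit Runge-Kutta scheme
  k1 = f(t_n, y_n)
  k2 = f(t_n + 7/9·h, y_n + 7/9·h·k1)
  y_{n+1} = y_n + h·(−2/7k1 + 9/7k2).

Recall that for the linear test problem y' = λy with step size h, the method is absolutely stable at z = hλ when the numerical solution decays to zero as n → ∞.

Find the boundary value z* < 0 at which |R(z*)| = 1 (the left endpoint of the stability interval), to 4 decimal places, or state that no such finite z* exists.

z* = -1.0000.

Test eqn y'=λy, z=hλ:
  k1=λy_n ⇒ h·k1=z·y_n;  k2=λ(1+7/9z)y_n ⇒ h·k2=z(1+7/9z)y_n
  y_{n+1}/y_n = 1 − 2/7z + 9/7z(1+7/9z) = 1 + z + z²
  ⇒ R(z) = 1 + z + z².

Need |R(x)|<1, x<0.
x=-1.37: |R|=1.5069
R=1: x+1x²=0 ⇒ x=−1=-1.0000; min R=1−1/(4·1)=0.7500>−1
Confirm numerically:
  x=-0.967: |R|=0.96809 <1
  x=-0.927: |R|=0.93233 <1
  x=-0.915: |R|=0.92223 <1
  x=-1.224: |R|=1.27418 >1
  x=-1.034: |R|=1.03516 >1
Interval (-1.0000, 0).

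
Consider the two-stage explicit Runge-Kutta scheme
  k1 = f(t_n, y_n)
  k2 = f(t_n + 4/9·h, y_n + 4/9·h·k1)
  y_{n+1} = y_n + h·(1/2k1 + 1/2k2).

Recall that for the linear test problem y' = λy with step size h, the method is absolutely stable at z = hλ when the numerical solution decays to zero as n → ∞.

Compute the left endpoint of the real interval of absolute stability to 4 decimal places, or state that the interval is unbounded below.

Set f=λy, z=hλ:
  k1=λy_n ⇒ h·k1=z·y_n;  k2=λ(1+4/9z)y_n ⇒ h·k2=z(1+4/9z)y_n
  y_{n+1}/y_n = 1 + 1/2z + 1/2z(1+4/9z) = 1 + z + 2/9z²
  so R(z) = 1 + z + 2/9z².

Need |R(x)|<1, x<0.
x=-0.83: |R|=0.3231
R=1: x+2/9x²=0 ⇒ x=−9/2=-4.5000; min R=1−1/(4·2/9)=-0.1250>−1
Confirm numerically:
  x=-4.391: |R|=0.89364 <1
  x=-3.024: |R|=0.00813 <1
  x=-1.920: |R|=0.10080 <1
  x=-4.946: |R|=1.49020 >1
  x=-4.577: |R|=1.07832 >1
Interval (-4.5000, 0).

z* = -4.5000.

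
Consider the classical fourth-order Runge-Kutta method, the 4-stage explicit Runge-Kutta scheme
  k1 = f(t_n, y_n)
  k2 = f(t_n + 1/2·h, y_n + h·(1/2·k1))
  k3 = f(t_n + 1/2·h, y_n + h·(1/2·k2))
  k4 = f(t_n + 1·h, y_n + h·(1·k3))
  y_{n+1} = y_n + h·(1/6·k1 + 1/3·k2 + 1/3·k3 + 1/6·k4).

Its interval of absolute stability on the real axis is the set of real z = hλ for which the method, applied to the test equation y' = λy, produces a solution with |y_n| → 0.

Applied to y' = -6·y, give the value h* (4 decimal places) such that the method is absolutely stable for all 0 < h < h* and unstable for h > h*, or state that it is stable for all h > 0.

(-2.7853,0); λ=-6 ⇒ h* = 0.4642.

On y'=λy, z=hλ:
  order 4, 4-stage ⇒ R(z)=1+z+z^2/2+z^3/6+z^4/24
  (e.g. R(-1.13)=0.33590, |R|=0.33590)

Need |R(x)|<1, x<0.
x=-1.13: |R|=0.3359
|R(-2.73)|=0.9198 |R(-1.91)|=0.3073 |R(-0.81)|=0.4474
Bisect:
  x_lo=-3.4324 |R|=2.5019  x_hi=-0.1625 |R|=0.8500
  mid=-1.79747 |R|=0.28502 →hi
  mid=-2.61493 |R|=0.77209 →hi
  mid=-3.02366 |R|=1.42302 →lo
  mid=-2.81929 |R|=1.05248 →lo
  mid=-2.71711 |R|=0.90197 →hi
  mid=-2.76820 |R|=0.97453 →hi
  mid=-2.79375 |R|=1.01282 →lo
  mid=-2.78097 |R|=0.99350 →hi
  ...
  [-2.78536,-2.78516] ⇒ x*=-2.7853
Stable set (-2.7853, 0).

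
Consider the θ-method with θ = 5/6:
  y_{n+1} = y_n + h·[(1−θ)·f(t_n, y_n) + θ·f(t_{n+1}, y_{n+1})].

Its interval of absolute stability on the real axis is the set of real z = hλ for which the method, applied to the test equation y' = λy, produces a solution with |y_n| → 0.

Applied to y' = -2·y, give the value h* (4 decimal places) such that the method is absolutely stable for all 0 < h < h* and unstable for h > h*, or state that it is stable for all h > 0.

On y'=λy, z=hλ:
  y_{n+1} = y_n + z·[1/6·y_n + 5/6·y_{n+1}] ⇒ (1 − 5/6z)y_{n+1} = (1 + 1/6z)y_n
  so R(z) = (1 + 1/6z)/(1 − 5/6z).

Find x<0 with |R(x)|<1.
x=-0.98: |R|=0.4606
x=-2: |R|=0.2500
x=-10: |R|=0.0714
x=-100: |R|=0.1858
θ=5/6≥1/2 ⇒ |1+1/6x|<|1−5/6x| ∀x<0 ⇒ stable on all of ℝ⁻.

(−∞, 0) — no finite endpoint. Any h>0 works for λ=-2.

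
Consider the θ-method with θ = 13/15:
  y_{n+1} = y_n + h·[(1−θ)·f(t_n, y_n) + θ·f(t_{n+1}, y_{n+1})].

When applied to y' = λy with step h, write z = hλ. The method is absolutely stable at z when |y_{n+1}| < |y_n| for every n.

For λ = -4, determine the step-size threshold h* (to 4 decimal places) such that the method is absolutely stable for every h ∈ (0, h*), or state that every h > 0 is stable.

(−∞, 0) — no finite endpoint. Any h>0 works for λ=-4.

Test eqn y'=λy, z=hλ:
  y_{n+1} = y_n + z·[2/15·y_n + 13/15·y_{n+1}] ⇒ (1 − 13/15z)y_{n+1} = (1 + 2/15z)y_n
  R(z) = (1 + 2/15z)/(1 − 13/15z).

Solve |R(x)|<1 on ℝ⁻.
x=-1.32: |R|=0.3843
x=-2: |R|=0.2683
x=-10: |R|=0.0345
x=-100: |R|=0.1407
θ=13/15≥1/2 ⇒ |1+2/15x|<|1−13/15x| ∀x<0 ⇒ stable on all of ℝ⁻.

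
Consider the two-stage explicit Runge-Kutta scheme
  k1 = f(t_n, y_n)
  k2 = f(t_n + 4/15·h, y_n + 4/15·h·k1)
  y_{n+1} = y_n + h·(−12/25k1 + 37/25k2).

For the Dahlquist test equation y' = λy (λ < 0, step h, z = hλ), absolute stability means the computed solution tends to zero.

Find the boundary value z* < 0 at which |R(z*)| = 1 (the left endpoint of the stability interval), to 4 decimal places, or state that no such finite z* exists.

On y'=λy, z=hλ:
  k1=λy_n ⇒ h·k1=z·y_n;  k2=λ(1+4/15z)y_n ⇒ h·k2=z(1+4/15z)y_n
  y_{n+1}/y_n = 1 − 12/25z + 37/25z(1+4/15z) = 1 + z + 148/375z²
  Hence R(z) = 1 + z + 148/375z².

Boundary: |R(x)|=1, x<0.
x=-1.62: |R|=0.4158
R=1: x+148/375x²=0 ⇒ x=−375/148=-2.5338; min R=1−1/(4·148/375)=0.3666>−1
Confirm numerically:
  x=-2.152: |R|=0.67574 <1
  x=-1.592: |R|=0.40827 <1
  x=-1.258: |R|=0.36659 <1
  x=-3.025: |R|=1.58645 >1
  x=-3.003: |R|=1.55611 >1
  x=-2.839: |R|=1.34198 >1
So |R|<1 on (-2.5338, 0).

z* = -2.5338.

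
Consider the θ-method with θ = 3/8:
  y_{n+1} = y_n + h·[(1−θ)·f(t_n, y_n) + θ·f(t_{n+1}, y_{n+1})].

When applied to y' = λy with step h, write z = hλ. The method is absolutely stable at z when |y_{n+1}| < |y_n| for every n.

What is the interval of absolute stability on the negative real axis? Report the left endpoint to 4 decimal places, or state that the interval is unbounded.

(-8.0000, 0).

Set f=λy, z=hλ:
  y_{n+1} = y_n + z·[5/8·y_n + 3/8·y_{n+1}] ⇒ (1 − 3/8z)y_{n+1} = (1 + 5/8z)y_n
  R(z) = (1 + 5/8z)/(1 − 3/8z).

Solve |R(x)|<1 on ℝ⁻.
x=-1.61: |R|=0.0039
R=−1: 1+5/8x = −1+3/8x ⇒ -1/4x=2 ⇒ x=2/(-1/4)=-8.0000
Confirm numerically:
  x=-6.638: |R|=0.90241 <1
  x=-6.632: |R|=0.90192 <1
  x=-5.363: |R|=0.78106 <1
  x=-4.527: |R|=0.67814 <1
  x=-8.341: |R|=1.02065 >1
  x=-8.263: |R|=1.01604 >1
So |R|<1 on (-8.0000, 0).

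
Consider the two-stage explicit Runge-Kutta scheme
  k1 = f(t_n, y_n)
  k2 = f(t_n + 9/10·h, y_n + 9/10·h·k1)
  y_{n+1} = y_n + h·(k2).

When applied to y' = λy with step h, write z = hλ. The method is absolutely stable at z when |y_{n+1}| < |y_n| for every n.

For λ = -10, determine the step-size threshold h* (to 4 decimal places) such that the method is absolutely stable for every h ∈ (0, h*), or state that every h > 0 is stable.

(-1.1111,0); λ=-10 ⇒ h* = (10/9)/10 = 0.1111.

Set f=λy, z=hλ:
  k1=λy_n ⇒ h·k1=z·y_n;  k2=λ(1+9/10z)y_n ⇒ h·k2=z(1+9/10z)y_n
  y_{n+1}/y_n = 1 + z(1+9/10z) = 1 + z + 9/10z²
  Hence R(z) = 1 + z + 9/10z².

Find x<0 with |R(x)|<1.
x=-1.13: |R|=1.0192
R=1: x+9/10x²=0 ⇒ x=−10/9=-1.1111; min R=1−1/(4·9/10)=0.7222>−1
Confirm numerically:
  x=-1.037: |R|=0.93083 <1
  x=-0.648: |R|=0.72991 <1
  x=-0.493: |R|=0.72574 <1
  x=-1.660: |R|=1.82004 >1
  x=-1.201: |R|=1.09716 >1
Interval (-1.1111, 0).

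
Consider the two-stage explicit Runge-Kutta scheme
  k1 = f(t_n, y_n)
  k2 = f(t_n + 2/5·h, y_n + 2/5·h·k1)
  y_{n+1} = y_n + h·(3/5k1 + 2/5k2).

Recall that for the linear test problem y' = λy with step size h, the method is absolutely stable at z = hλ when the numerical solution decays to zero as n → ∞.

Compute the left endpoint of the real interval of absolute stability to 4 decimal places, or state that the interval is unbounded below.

With y'=λy (z=hλ):
  k1=λy_n ⇒ h·k1=z·y_n;  k2=λ(1+2/5z)y_n ⇒ h·k2=z(1+2/5z)y_n
  y_{n+1}/y_n = 1 + 3/5z + 2/5z(1+2/5z) = 1 + z + 4/25z²
  so R(z) = 1 + z + 4/25z².

Find x<0 with |R(x)|<1.
x=-0.43: |R|=0.5996
R=1: x+4/25x²=0 ⇒ x=−25/4=-6.2500; min R=1−1/(4·4/25)=-0.5625>−1
Confirm numerically:
  x=-5.382: |R|=0.25255 <1
  x=-4.613: |R|=0.20824 <1
  x=-4.558: |R|=0.23394 <1
  x=-6.748: |R|=1.53768 >1
  x=-6.663: |R|=1.44029 >1
  x=-6.369: |R|=1.12127 >1
So |R|<1 on (-6.2500, 0).

left endpoint -6.2500.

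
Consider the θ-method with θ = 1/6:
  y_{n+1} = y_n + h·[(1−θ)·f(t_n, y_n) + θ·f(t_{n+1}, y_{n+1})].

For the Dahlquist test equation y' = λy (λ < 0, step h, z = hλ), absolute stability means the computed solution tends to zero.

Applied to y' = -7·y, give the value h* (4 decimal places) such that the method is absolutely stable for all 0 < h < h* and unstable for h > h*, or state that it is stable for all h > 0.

Set f=λy, z=hλ:
  y_{n+1} = y_n + z·[5/6·y_n + 1/6·y_{n+1}] ⇒ (1 − 1/6z)y_{n+1} = (1 + 5/6z)y_n
  ⇒ R(z) = (1 + 5/6z)/(1 − 1/6z).

Boundary: |R(x)|=1, x<0.
x=-1.22: |R|=0.0139
R=−1: 1+5/6x = −1+1/6x ⇒ -2/3x=2 ⇒ x=2/(-2/3)=-3.0000
Confirm numerically:
  x=-2.235: |R|=0.62842 <1
  x=-1.623: |R|=0.27745 <1
  x=-1.455: |R|=0.17103 <1
  x=-3.583: |R|=1.24335 >1
  x=-3.291: |R|=1.12528 >1
Interval (-3.0000, 0).

(-3.0000,0); λ=-7 ⇒ h* = (3)/7 = 0.4286.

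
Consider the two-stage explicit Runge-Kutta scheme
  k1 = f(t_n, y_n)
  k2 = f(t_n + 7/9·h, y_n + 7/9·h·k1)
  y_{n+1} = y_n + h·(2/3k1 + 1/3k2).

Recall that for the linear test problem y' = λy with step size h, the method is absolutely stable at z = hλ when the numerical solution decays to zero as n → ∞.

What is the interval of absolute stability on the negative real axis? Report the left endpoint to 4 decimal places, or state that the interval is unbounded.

z∈(-3.8571,0).

Set f=λy, z=hλ:
  k1=λy_n ⇒ h·k1=z·y_n;  k2=λ(1+7/9z)y_n ⇒ h·k2=z(1+7/9z)y_n
  y_{n+1}/y_n = 1 + 2/3z + 1/3z(1+7/9z) = 1 + z + 7/27z²
  so R(z) = 1 + z + 7/27z².

Find x<0 with |R(x)|<1.
x=-0.63: |R|=0.4729
R=1: x+7/27x²=0 ⇒ x=−27/7=-3.8571; min R=1−1/(4·7/27)=0.0357>−1
Confirm numerically:
  x=-3.613: |R|=0.77131 <1
  x=-3.042: |R|=0.35712 <1
  x=-2.557: |R|=0.13810 <1
  x=-1.672: |R|=0.05278 <1
  x=-4.212: |R|=1.38750 >1
  x=-4.163: |R|=1.33011 >1
  x=-3.951: |R|=1.09614 >1
Interval (-3.8571, 0).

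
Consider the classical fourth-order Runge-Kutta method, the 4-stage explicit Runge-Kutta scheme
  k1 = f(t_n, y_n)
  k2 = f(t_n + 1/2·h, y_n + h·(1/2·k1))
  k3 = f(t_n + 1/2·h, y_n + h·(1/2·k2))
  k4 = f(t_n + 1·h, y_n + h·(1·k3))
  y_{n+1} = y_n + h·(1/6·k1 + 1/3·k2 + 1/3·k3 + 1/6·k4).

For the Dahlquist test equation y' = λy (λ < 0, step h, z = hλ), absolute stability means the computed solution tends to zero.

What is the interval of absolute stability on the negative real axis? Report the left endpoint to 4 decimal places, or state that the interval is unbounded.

(-2.7853, 0).

Test eqn y'=λy, z=hλ:
  order 4, 4-stage ⇒ R(z)=1+z+z^2/2+z^3/6+z^4/24
  (e.g. R(-1.3)=0.29784, |R|=0.29784)

Boundary: |R(x)|=1, x<0.
x=-1.3: |R|=0.2978
|R(-2.92)|=1.2228 |R(-2.64)|=0.8021 |R(-1.25)|=0.3075
Bisect:
  x_lo=-3.3617 |R|=2.2785  x_hi=-0.3098 |R|=0.7336
  mid=-1.83577 |R|=0.29137 →hi
  mid=-2.59875 |R|=0.75329 →hi
  mid=-2.98023 |R|=1.33595 →lo
  mid=-2.78949 |R|=1.00635 →lo
  mid=-2.69412 |R|=0.87102 →hi
  mid=-2.74180 |R|=0.93639 →hi
  mid=-2.76565 |R|=0.97078 →hi
  ...
  [-2.78539,-2.78521] ⇒ x*=-2.7853
So |R|<1 on (-2.7853, 0).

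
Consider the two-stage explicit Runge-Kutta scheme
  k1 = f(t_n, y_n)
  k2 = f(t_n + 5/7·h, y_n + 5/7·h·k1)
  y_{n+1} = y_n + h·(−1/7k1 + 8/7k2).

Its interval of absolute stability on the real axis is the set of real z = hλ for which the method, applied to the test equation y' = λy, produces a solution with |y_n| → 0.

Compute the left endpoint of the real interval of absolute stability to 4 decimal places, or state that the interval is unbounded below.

Test eqn y'=λy, z=hλ:
  k1=λy_n ⇒ h·k1=z·y_n;  k2=λ(1+5/7z)y_n ⇒ h·k2=z(1+5/7z)y_n
  y_{n+1}/y_n = 1 − 1/7z + 8/7z(1+5/7z) = 1 + z + 40/49z²
  so R(z) = 1 + z + 40/49z².

Boundary: |R(x)|=1, x<0.
x=-1.39: |R|=1.1872
R=1: x+40/49x²=0 ⇒ x=−49/40=-1.2250; min R=1−1/(4·40/49)=0.6937>−1
Confirm numerically:
  x=-0.976: |R|=0.80161 <1
  x=-0.707: |R|=0.70104 <1
  x=-0.681: |R|=0.69758 <1
  x=-0.494: |R|=0.70521 <1
  x=-1.708: |R|=1.67344 >1
  x=-1.680: |R|=1.62400 >1
  x=-1.391: |R|=1.18849 >1
So |R|<1 on (-1.2250, 0).

z* = -1.2250.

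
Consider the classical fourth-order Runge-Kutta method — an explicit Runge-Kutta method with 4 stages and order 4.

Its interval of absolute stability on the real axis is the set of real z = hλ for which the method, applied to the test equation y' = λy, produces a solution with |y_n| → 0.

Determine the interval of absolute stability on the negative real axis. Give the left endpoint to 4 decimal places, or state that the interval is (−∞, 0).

(-2.7853, 0).

Set f=λy, z=hλ:
  order 4, 4-stage ⇒ R(z)=1+z+z^2/2+z^3/6+z^4/24
  (e.g. R(-0.79)=0.45611, |R|=0.45611)

Need |R(x)|<1, x<0.
x=-0.79: |R|=0.4561
|R(-2.42)|=0.5752 |R(-1.96)|=0.3208 |R(-1.52)|=0.2723
Bisect:
  x_lo=-3.4496 |R|=2.5588  x_hi=-0.3351 |R|=0.7153
  mid=-1.89236 |R|=0.30304 →hi
  mid=-2.67097 |R|=0.84088 →hi
  mid=-3.06028 |R|=1.50018 →lo
  mid=-2.86563 |R|=1.12803 →lo
  mid=-2.76830 |R|=0.97468 →hi
  mid=-2.81696 |R|=1.04881 →lo
  mid=-2.79263 |R|=1.01112 →lo
  mid=-2.78047 |R|=0.99274 →hi
  mid=-2.78655 |R|=1.00189 →lo
  ...
  [-2.78541,-2.78522] ⇒ x*=-2.7853
Stable set (-2.7853, 0).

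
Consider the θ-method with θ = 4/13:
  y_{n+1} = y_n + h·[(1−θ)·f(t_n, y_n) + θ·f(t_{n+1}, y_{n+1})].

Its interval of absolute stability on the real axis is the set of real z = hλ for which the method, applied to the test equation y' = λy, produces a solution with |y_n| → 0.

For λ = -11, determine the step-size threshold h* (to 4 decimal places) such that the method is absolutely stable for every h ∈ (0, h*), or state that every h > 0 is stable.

(-5.2000,0); λ=-11 ⇒ h* = (26/5)/11 = 0.4727.

Test eqn y'=λy, z=hλ:
  y_{n+1} = y_n + z·[9/13·y_n + 4/13·y_{n+1}] ⇒ (1 − 4/13z)y_{n+1} = (1 + 9/13z)y_n
  R(z) = (1 + 9/13z)/(1 − 4/13z).

Find x<0 with |R(x)|<1.
x=-1.02: |R|=0.2237
R=−1: 1+9/13x = −1+4/13x ⇒ -5/13x=2 ⇒ x=2/(-5/13)=-5.2000
Confirm numerically:
  x=-4.482: |R|=0.88392 <1
  x=-4.109: |R|=0.81468 <1
  x=-3.007: |R|=0.56189 <1
  x=-2.973: |R|=0.55267 <1
  x=-5.442: |R|=1.03480 >1
  x=-5.407: |R|=1.02989 >1
  x=-5.267: |R|=1.00983 >1
So |R|<1 on (-5.2000, 0).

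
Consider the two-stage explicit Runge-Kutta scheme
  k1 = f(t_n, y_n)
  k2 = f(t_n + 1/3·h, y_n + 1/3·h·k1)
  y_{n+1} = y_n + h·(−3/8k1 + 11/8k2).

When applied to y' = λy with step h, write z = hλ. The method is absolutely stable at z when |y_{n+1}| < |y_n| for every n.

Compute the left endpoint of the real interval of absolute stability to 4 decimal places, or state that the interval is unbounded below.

Set f=λy, z=hλ:
  k1=λy_n ⇒ h·k1=z·y_n;  k2=λ(1+1/3z)y_n ⇒ h·k2=z(1+1/3z)y_n
  y_{n+1}/y_n = 1 − 3/8z + 11/8z(1+1/3z) = 1 + z + 11/24z²
  R(z) = 1 + z + 11/24z².

Boundary: |R(x)|=1, x<0.
x=-0.99: |R|=0.4592
R=1: x+11/24x²=0 ⇒ x=−24/11=-2.1818; min R=1−1/(4·11/24)=0.4545>−1
Confirm numerically:
  x=-1.660: |R|=0.60298 <1
  x=-1.243: |R|=0.46515 <1
  x=-1.156: |R|=0.45649 <1
  x=-1.130: |R|=0.45525 <1
  x=-2.703: |R|=1.64568 >1
  x=-2.234: |R|=1.05343 >1
So |R|<1 on (-2.1818, 0).

left endpoint -2.1818.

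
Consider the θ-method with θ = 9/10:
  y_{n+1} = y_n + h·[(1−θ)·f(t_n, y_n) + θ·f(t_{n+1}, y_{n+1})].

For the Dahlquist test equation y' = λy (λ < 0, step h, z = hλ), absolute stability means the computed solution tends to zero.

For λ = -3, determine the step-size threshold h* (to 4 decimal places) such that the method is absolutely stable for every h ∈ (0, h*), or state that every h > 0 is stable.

Test eqn y'=λy, z=hλ:
  y_{n+1} = y_n + z·[1/10·y_n + 9/10·y_{n+1}] ⇒ (1 − 9/10z)y_{n+1} = (1 + 1/10z)y_n
  so R(z) = (1 + 1/10z)/(1 − 9/10z).

Solve |R(x)|<1 on ℝ⁻.
x=-0.41: |R|=0.7005
x=-2: |R|=0.2857
x=-10: |R|=0.0000
x=-100: |R|=0.0989
θ=9/10≥1/2 ⇒ |1+1/10x|<|1−9/10x| ∀x<0 ⇒ stable on all of ℝ⁻.

(−∞, 0) — no finite endpoint. Any h>0 works for λ=-3.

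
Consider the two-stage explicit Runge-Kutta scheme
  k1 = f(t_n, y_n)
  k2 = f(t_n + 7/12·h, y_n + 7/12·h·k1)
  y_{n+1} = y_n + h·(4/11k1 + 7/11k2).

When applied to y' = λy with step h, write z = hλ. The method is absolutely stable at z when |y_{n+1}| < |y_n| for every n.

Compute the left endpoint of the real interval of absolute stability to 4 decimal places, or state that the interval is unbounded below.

On y'=λy, z=hλ:
  k1=λy_n ⇒ h·k1=z·y_n;  k2=λ(1+7/12z)y_n ⇒ h·k2=z(1+7/12z)y_n
  y_{n+1}/y_n = 1 + 4/11z + 7/11z(1+7/12z) = 1 + z + 49/132z²
  R(z) = 1 + z + 49/132z².

Boundary: |R(x)|=1, x<0.
x=-0.36: |R|=0.6881
R=1: x+49/132x²=0 ⇒ x=−132/49=-2.6939; min R=1−1/(4·49/132)=0.3265>−1
Confirm numerically:
  x=-2.442: |R|=0.77167 <1
  x=-2.380: |R|=0.72269 <1
  x=-1.938: |R|=0.45621 <1
  x=-1.696: |R|=0.37176 <1
  x=-3.205: |R|=1.60810 >1
  x=-2.848: |R|=1.16294 >1
  x=-2.786: |R|=1.09527 >1
So |R|<1 on (-2.6939, 0).

left endpoint -2.6939.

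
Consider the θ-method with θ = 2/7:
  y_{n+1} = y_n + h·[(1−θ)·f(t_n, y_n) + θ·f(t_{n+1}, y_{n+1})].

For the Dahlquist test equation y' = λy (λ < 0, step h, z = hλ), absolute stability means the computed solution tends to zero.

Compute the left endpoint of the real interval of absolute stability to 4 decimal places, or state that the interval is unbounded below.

With y'=λy (z=hλ):
  y_{n+1} = y_n + z·[5/7·y_n + 2/7·y_{n+1}] ⇒ (1 − 2/7z)y_{n+1} = (1 + 5/7z)y_n
  ⇒ R(z) = (1 + 5/7z)/(1 − 2/7z).

Solve |R(x)|<1 on ℝ⁻.
x=-1.11: |R|=0.1573
R=−1: 1+5/7x = −1+2/7x ⇒ -3/7x=2 ⇒ x=2/(-3/7)=-4.6667
Confirm numerically:
  x=-2.700: |R|=0.52419 <1
  x=-2.505: |R|=0.46003 <1
  x=-2.365: |R|=0.41134 <1
  x=-5.235: |R|=1.09760 >1
  x=-4.938: |R|=1.04823 >1
  x=-4.747: |R|=1.01461 >1
Stable set (-4.6667, 0).

z* = -4.6667.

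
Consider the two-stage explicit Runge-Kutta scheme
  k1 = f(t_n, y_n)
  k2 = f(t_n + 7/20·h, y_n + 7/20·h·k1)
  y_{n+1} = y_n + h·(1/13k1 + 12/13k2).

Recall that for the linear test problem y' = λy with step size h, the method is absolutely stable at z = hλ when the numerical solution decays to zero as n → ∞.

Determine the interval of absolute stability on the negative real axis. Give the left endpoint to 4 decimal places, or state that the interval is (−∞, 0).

On y'=λy, z=hλ:
  k1=λy_n ⇒ h·k1=z·y_n;  k2=λ(1+7/20z)y_n ⇒ h·k2=z(1+7/20z)y_n
  y_{n+1}/y_n = 1 + 1/13z + 12/13z(1+7/20z) = 1 + z + 21/65z²
  R(z) = 1 + z + 21/65z².

Solve |R(x)|<1 on ℝ⁻.
x=-1.29: |R|=0.2476
R=1: x+21/65x²=0 ⇒ x=−65/21=-3.0952; min R=1−1/(4·21/65)=0.2262>−1
Confirm numerically:
  x=-2.406: |R|=0.46424 <1
  x=-2.001: |R|=0.29260 <1
  x=-1.321: |R|=0.24278 <1
  x=-3.391: |R|=1.32402 >1
  x=-3.131: |R|=1.03618 >1
Interval (-3.0952, 0).

z∈(-3.0952,0).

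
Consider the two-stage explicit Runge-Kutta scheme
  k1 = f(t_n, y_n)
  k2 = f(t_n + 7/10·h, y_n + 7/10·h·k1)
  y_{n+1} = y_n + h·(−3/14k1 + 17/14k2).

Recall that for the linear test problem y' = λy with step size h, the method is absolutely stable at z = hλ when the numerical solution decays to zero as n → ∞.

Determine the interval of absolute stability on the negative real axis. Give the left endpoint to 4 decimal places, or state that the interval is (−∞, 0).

With y'=λy (z=hλ):
  k1=λy_n ⇒ h·k1=z·y_n;  k2=λ(1+7/10z)y_n ⇒ h·k2=z(1+7/10z)y_n
  y_{n+1}/y_n = 1 − 3/14z + 17/14z(1+7/10z) = 1 + z + 17/20z²
  Hence R(z) = 1 + z + 17/20z².

Solve |R(x)|<1 on ℝ⁻.
x=-1.59: |R|=1.5589
R=1: x+17/20x²=0 ⇒ x=−20/17=-1.1765; min R=1−1/(4·17/20)=0.7059>−1
Confirm numerically:
  x=-0.796: |R|=0.74257 <1
  x=-0.646: |R|=0.70872 <1
  x=-0.625: |R|=0.70703 <1
  x=-0.530: |R|=0.70876 <1
  x=-1.662: |R|=1.68591 >1
  x=-1.490: |R|=1.39708 >1
Stable set (-1.1765, 0).

(-1.1765, 0).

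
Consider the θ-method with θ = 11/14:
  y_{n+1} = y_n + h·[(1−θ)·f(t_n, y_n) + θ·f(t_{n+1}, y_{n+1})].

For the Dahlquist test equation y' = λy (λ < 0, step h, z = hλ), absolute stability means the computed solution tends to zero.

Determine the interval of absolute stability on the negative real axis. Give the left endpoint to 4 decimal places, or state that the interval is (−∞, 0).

unbounded; (−∞, 0).

On y'=λy, z=hλ:
  y_{n+1} = y_n + z·[3/14·y_n + 11/14·y_{n+1}] ⇒ (1 − 11/14z)y_{n+1} = (1 + 3/14z)y_n
  so R(z) = (1 + 3/14z)/(1 − 11/14z).

Solve |R(x)|<1 on ℝ⁻.
x=-0.64: |R|=0.5741
x=-2: |R|=0.2222
x=-10: |R|=0.1290
x=-100: |R|=0.2567
θ=11/14≥1/2 ⇒ |1+3/14x|<|1−11/14x| ∀x<0 ⇒ unbounded interval.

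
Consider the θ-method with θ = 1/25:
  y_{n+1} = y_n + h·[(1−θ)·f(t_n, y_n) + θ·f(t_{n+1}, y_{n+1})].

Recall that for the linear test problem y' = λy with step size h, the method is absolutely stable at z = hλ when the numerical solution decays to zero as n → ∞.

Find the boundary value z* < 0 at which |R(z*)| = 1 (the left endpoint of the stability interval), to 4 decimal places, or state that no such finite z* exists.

left endpoint -2.1739.

Test eqn y'=λy, z=hλ:
  y_{n+1} = y_n + z·[24/25·y_n + 1/25·y_{n+1}] ⇒ (1 − 1/25z)y_{n+1} = (1 + 24/25z)y_n
  so R(z) = (1 + 24/25z)/(1 − 1/25z).

Solve |R(x)|<1 on ℝ⁻.
x=-0.75: |R|=0.2718
R=−1: 1+24/25x = −1+1/25x ⇒ -23/25x=2 ⇒ x=2/(-23/25)=-2.1739
Confirm numerically:
  x=-2.123: |R|=0.95683 <1
  x=-1.049: |R|=0.00676 <1
  x=-0.903: |R|=0.12848 <1
  x=-2.584: |R|=1.34194 >1
  x=-2.495: |R|=1.26859 >1
Stable set (-2.1739, 0).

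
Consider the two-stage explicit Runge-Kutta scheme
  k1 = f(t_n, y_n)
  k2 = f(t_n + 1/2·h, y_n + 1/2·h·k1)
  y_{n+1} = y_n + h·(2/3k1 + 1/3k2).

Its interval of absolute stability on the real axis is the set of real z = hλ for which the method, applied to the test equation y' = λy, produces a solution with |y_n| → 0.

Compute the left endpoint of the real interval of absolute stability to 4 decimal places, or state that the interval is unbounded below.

Set f=λy, z=hλ:
  k1=λy_n ⇒ h·k1=z·y_n;  k2=λ(1+1/2z)y_n ⇒ h·k2=z(1+1/2z)y_n
  y_{n+1}/y_n = 1 + 2/3z + 1/3z(1+1/2z) = 1 + z + 1/6z²
  Hence R(z) = 1 + z + 1/6z².

Find x<0 with |R(x)|<1.
x=-1.36: |R|=0.0517
R=1: x+1/6x²=0 ⇒ x=−6=-6.0000; min R=1−1/(4·1/6)=-0.5000>−1
Confirm numerically:
  x=-5.638: |R|=0.65984 <1
  x=-3.623: |R|=0.43531 <1
  x=-2.785: |R|=0.49230 <1
  x=-6.545: |R|=1.59450 >1
  x=-6.372: |R|=1.39506 >1
Stable set (-6.0000, 0).

z* = -6.0000.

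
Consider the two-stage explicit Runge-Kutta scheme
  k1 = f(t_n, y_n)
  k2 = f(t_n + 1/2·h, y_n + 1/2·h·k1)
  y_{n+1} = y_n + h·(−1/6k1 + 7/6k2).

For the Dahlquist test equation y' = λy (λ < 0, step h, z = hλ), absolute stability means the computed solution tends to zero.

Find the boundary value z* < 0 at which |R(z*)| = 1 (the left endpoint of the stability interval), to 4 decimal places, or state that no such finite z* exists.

With y'=λy (z=hλ):
  k1=λy_n ⇒ h·k1=z·y_n;  k2=λ(1+1/2z)y_n ⇒ h·k2=z(1+1/2z)y_n
  y_{n+1}/y_n = 1 − 1/6z + 7/6z(1+1/2z) = 1 + z + 7/12z²
  Hence R(z) = 1 + z + 7/12z².

Boundary: |R(x)|=1, x<0.
x=-1.3: |R|=0.6858
R=1: x+7/12x²=0 ⇒ x=−12/7=-1.7143; min R=1−1/(4·7/12)=0.5714>−1
Confirm numerically:
  x=-1.633: |R|=0.92257 <1
  x=-1.473: |R|=0.79268 <1
  x=-1.147: |R|=0.62044 <1
  x=-0.706: |R|=0.58475 <1
  x=-2.291: |R|=1.77073 >1
  x=-2.220: |R|=1.65490 >1
  x=-1.929: |R|=1.24161 >1
So |R|<1 on (-1.7143, 0).

z* = -1.7143.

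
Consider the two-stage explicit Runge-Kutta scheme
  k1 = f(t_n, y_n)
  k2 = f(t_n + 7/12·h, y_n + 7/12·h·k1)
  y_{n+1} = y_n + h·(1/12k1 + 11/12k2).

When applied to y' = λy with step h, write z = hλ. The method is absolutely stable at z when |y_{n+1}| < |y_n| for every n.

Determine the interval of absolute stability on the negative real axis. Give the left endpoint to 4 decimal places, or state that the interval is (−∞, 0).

On y'=λy, z=hλ:
  k1=λy_n ⇒ h·k1=z·y_n;  k2=λ(1+7/12z)y_n ⇒ h·k2=z(1+7/12z)y_n
  y_{n+1}/y_n = 1 + 1/12z + 11/12z(1+7/12z) = 1 + z + 77/144z²
  R(z) = 1 + z + 77/144z².

Solve |R(x)|<1 on ℝ⁻.
x=-0.42: |R|=0.6743
R=1: x+77/144x²=0 ⇒ x=−144/77=-1.8701; min R=1−1/(4·77/144)=0.5325>−1
Confirm numerically:
  x=-1.706: |R|=0.85027 <1
  x=-1.614: |R|=0.77895 <1
  x=-1.203: |R|=0.57085 <1
  x=-0.763: |R|=0.54830 <1
  x=-2.422: |R|=1.71473 >1
  x=-2.409: |R|=1.69414 >1
So |R|<1 on (-1.8701, 0).

z∈(-1.8701,0).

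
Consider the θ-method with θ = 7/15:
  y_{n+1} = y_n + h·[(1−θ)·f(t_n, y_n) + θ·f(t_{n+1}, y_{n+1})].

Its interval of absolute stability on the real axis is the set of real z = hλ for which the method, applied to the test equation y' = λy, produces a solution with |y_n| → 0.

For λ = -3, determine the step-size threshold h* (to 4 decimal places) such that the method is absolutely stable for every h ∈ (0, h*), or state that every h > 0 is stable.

(-30.0000,0); λ=-3 ⇒ h* = (30)/3 = 10.0000.

Set f=λy, z=hλ:
  y_{n+1} = y_n + z·[8/15·y_n + 7/15·y_{n+1}] ⇒ (1 − 7/15z)y_{n+1} = (1 + 8/15z)y_n
  so R(z) = (1 + 8/15z)/(1 − 7/15z).

Find x<0 with |R(x)|<1.
x=-0.47: |R|=0.6145
R=−1: 1+8/15x = −1+7/15x ⇒ -1/15x=2 ⇒ x=2/(-1/15)=-30.0000
Confirm numerically:
  x=-28.956: |R|=0.99520 <1
  x=-28.388: |R|=0.99246 <1
  x=-27.779: |R|=0.98940 <1
  x=-17.798: |R|=0.91258 <1
  x=-30.458: |R|=1.00201 >1
  x=-30.176: |R|=1.00078 >1
So |R|<1 on (-30.0000, 0).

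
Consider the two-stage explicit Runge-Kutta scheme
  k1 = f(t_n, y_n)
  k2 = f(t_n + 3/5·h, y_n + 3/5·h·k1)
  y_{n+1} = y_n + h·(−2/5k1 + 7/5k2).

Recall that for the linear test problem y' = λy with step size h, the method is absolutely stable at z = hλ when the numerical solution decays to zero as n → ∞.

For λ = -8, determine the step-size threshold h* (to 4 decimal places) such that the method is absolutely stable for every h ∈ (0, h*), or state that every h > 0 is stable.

(-1.1905,0); λ=-8 ⇒ h* = (25/21)/8 = 0.1488.

On y'=λy, z=hλ:
  k1=λy_n ⇒ h·k1=z·y_n;  k2=λ(1+3/5z)y_n ⇒ h·k2=z(1+3/5z)y_n
  y_{n+1}/y_n = 1 − 2/5z + 7/5z(1+3/5z) = 1 + z + 21/25z²
  so R(z) = 1 + z + 21/25z².

Need |R(x)|<1, x<0.
x=-1.54: |R|=1.4521
R=1: x+21/25x²=0 ⇒ x=−25/21=-1.1905; min R=1−1/(4·21/25)=0.7024>−1
Confirm numerically:
  x=-1.035: |R|=0.86483 <1
  x=-0.965: |R|=0.81723 <1
  x=-0.829: |R|=0.74828 <1
  x=-1.790: |R|=1.90144 >1
  x=-1.772: |R|=1.86559 >1
  x=-1.589: |R|=1.53193 >1
Interval (-1.1905, 0).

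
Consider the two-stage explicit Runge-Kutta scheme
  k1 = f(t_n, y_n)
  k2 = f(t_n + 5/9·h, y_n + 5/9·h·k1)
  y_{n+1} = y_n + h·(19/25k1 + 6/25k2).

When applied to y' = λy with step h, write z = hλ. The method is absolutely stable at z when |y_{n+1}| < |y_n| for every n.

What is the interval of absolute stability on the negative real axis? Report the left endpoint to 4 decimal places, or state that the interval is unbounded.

Test eqn y'=λy, z=hλ:
  k1=λy_n ⇒ h·k1=z·y_n;  k2=λ(1+5/9z)y_n ⇒ h·k2=z(1+5/9z)y_n
  y_{n+1}/y_n = 1 + 19/25z + 6/25z(1+5/9z) = 1 + z + 2/15z²
  ⇒ R(z) = 1 + z + 2/15z².

Solve |R(x)|<1 on ℝ⁻.
x=-1.73: |R|=0.3309
R=1: x+2/15x²=0 ⇒ x=−15/2=-7.5000; min R=1−1/(4·2/15)=-0.8750>−1
Confirm numerically:
  x=-5.461: |R|=0.48466 <1
  x=-4.815: |R|=0.72377 <1
  x=-3.619: |R|=0.87271 <1
  x=-7.606: |R|=1.10750 >1
  x=-7.569: |R|=1.06963 >1
So |R|<1 on (-7.5000, 0).

(-7.5000, 0).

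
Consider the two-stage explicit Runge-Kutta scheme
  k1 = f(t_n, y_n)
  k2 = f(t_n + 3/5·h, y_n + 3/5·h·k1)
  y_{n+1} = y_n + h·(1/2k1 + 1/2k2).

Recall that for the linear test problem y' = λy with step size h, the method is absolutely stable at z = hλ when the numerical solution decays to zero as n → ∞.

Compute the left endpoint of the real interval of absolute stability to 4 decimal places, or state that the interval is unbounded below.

z* = -3.3333.

Set f=λy, z=hλ:
  k1=λy_n ⇒ h·k1=z·y_n;  k2=λ(1+3/5z)y_n ⇒ h·k2=z(1+3/5z)y_n
  y_{n+1}/y_n = 1 + 1/2z + 1/2z(1+3/5z) = 1 + z + 3/10z²
  so R(z) = 1 + z + 3/10z².

Solve |R(x)|<1 on ℝ⁻.
x=-1.62: |R|=0.1673
R=1: x+3/10x²=0 ⇒ x=−10/3=-3.3333; min R=1−1/(4·3/10)=0.1667>−1
Confirm numerically:
  x=-2.823: |R|=0.56780 <1
  x=-2.136: |R|=0.23275 <1
  x=-1.999: |R|=0.19980 <1
  x=-3.612: |R|=1.30196 >1
  x=-3.558: |R|=1.23981 >1
  x=-3.504: |R|=1.17940 >1
Stable set (-3.3333, 0).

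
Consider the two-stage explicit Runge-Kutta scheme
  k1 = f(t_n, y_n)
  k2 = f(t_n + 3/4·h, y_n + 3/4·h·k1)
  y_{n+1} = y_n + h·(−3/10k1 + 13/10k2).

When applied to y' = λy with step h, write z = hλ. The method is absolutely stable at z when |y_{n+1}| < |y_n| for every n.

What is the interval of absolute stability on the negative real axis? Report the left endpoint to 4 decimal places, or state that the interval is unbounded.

z∈(-1.0256,0).

On y'=λy, z=hλ:
  k1=λy_n ⇒ h·k1=z·y_n;  k2=λ(1+3/4z)y_n ⇒ h·k2=z(1+3/4z)y_n
  y_{n+1}/y_n = 1 − 3/10z + 13/10z(1+3/4z) = 1 + z + 39/40z²
  ⇒ R(z) = 1 + z + 39/40z².

Solve |R(x)|<1 on ℝ⁻.
x=-0.72: |R|=0.7854
R=1: x+39/40x²=0 ⇒ x=−40/39=-1.0256; min R=1−1/(4·39/40)=0.7436>−1
Confirm numerically:
  x=-0.958: |R|=0.93682 <1
  x=-0.912: |R|=0.89895 <1
  x=-0.811: |R|=0.83028 <1
  x=-0.679: |R|=0.77051 <1
  x=-1.569: |R|=1.83122 >1
  x=-1.476: |R|=1.64811 >1
Stable set (-1.0256, 0).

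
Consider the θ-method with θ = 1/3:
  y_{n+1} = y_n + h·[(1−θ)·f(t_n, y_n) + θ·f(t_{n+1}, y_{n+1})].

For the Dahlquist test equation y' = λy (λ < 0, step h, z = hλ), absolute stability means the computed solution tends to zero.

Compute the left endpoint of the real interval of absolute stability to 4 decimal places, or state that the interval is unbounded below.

z* = -6.0000.

With y'=λy (z=hλ):
  y_{n+1} = y_n + z·[2/3·y_n + 1/3·y_{n+1}] ⇒ (1 − 1/3z)y_{n+1} = (1 + 2/3z)y_n
  ⇒ R(z) = (1 + 2/3z)/(1 − 1/3z).

Need |R(x)|<1, x<0.
x=-0.6: |R|=0.5000
R=−1: 1+2/3x = −1+1/3x ⇒ -1/3x=2 ⇒ x=2/(-1/3)=-6.0000
Confirm numerically:
  x=-5.467: |R|=0.93705 <1
  x=-4.544: |R|=0.80700 <1
  x=-3.872: |R|=0.69034 <1
  x=-3.752: |R|=0.66706 <1
  x=-6.587: |R|=1.06123 >1
  x=-6.238: |R|=1.02576 >1
Interval (-6.0000, 0).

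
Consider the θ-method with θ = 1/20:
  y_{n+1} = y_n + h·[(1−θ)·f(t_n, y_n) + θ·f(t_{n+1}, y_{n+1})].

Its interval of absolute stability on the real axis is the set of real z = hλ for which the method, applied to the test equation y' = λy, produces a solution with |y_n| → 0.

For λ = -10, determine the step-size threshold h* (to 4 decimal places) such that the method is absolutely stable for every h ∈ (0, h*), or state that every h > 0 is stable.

Set f=λy, z=hλ:
  y_{n+1} = y_n + z·[19/20·y_n + 1/20·y_{n+1}] ⇒ (1 − 1/20z)y_{n+1} = (1 + 19/20z)y_n
  ⇒ R(z) = (1 + 19/20z)/(1 − 1/20z).

Need |R(x)|<1, x<0.
x=-0.59: |R|=0.4269
R=−1: 1+19/20x = −1+1/20x ⇒ -9/10x=2 ⇒ x=2/(-9/10)=-2.2222
Confirm numerically:
  x=-1.473: |R|=0.37196 <1
  x=-1.343: |R|=0.25849 <1
  x=-0.984: |R|=0.06214 <1
  x=-2.687: |R|=1.36876 >1
  x=-2.360: |R|=1.11091 >1
Interval (-2.2222, 0).

(-2.2222,0); λ=-10 ⇒ h* = (20/9)/10 = 0.2222.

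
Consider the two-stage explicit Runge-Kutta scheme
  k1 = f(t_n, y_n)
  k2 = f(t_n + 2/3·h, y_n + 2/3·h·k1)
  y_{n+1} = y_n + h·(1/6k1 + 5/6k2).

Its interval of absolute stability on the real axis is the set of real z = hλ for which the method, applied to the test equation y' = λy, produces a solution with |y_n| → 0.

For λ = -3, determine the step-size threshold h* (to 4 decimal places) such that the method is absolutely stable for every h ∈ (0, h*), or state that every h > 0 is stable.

On y'=λy, z=hλ:
  k1=λy_n ⇒ h·k1=z·y_n;  k2=λ(1+2/3z)y_n ⇒ h·k2=z(1+2/3z)y_n
  y_{n+1}/y_n = 1 + 1/6z + 5/6z(1+2/3z) = 1 + z + 5/9z²
  R(z) = 1 + z + 5/9z².

Solve |R(x)|<1 on ℝ⁻.
x=-1.71: |R|=0.9145
R=1: x+5/9x²=0 ⇒ x=−9/5=-1.8000; min R=1−1/(4·5/9)=0.5500>−1
Confirm numerically:
  x=-1.701: |R|=0.90645 <1
  x=-1.471: |R|=0.73113 <1
  x=-1.350: |R|=0.66250 <1
  x=-0.856: |R|=0.55108 <1
  x=-2.230: |R|=1.53272 >1
  x=-2.185: |R|=1.46735 >1
  x=-2.101: |R|=1.35133 >1
Interval (-1.8000, 0).

(-1.8000,0); λ=-3 ⇒ h* = (9/5)/3 = 0.6000.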